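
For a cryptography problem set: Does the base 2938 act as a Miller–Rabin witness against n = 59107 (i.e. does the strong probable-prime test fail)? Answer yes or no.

no

n − 1 = 59106 = 2^1 · 29553, so s = 1 and d = 29553.
x_0 = 2938^29553 mod 59107 = 59106.
x_0 = 59106 ≡ −1, so 2938 is not a witness.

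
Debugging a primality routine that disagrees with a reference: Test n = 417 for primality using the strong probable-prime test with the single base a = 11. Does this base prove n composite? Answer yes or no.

yes

n − 1 = 416 = 2^5 · 13, so s = 5 and d = 13.
x_0 = 11^13 mod 417 = 257.
x_0 is neither 1 nor 416, so continue squaring.
x_1 = 257^2 mod 417 = 163.
x_2 = 163^2 mod 417 = 298.
x_3 = 298^2 mod 417 = 400.
x_4 = 400^2 mod 417 = 289.
Reached i = s−1 = 4 without hitting −1: 11 is a Miller–Rabin witness and 417 is composite.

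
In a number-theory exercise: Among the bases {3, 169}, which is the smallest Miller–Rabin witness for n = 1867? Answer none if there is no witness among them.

none

n − 1 = 1866 = 2^1 · 933, so s = 1 and d = 933.
Base 3: x_0 = 3^933 mod 1867 = 1866. x_0 = 1866 ≡ −1, so 3 is not a witness.
Base 169: x_0 = 169^933 mod 1867 = 1. x_0 = 1, so 169 is not a witness.
No listed base is a witness for 1867.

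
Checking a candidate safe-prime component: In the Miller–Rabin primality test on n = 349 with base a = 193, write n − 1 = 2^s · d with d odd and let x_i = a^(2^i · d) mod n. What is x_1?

348

n − 1 = 348 = 2^2 · 87, so s = 2 and d = 87.
x_0 = 193^87 mod 349 = 213.
x_1 = 213^2 mod 349 = 348.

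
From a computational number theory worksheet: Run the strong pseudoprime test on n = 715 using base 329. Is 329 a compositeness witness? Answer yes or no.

n − 1 = 714 = 2^1 · 357, so s = 1 and d = 357.
x_0 = 329^357 mod 715 = 714.
x_0 = 714 ≡ −1, so 329 is not a witness.

no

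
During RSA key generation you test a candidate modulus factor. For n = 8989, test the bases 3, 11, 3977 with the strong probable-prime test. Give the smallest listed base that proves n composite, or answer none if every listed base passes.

3

n − 1 = 8988 = 2^2 · 2247, so s = 2 and d = 2247.
Base 3: x_0 = 3^2247 mod 8989 = 8873. x_0 is neither 1 nor 8988, so continue squaring. x_1 = 8873^2 mod 8989 = 4467. Reached i = s−1 = 1 without hitting −1: 3 is a Miller–Rabin witness and 8989 is composite.
Base 11: x_0 = 11^2247 mod 8989 = 2755. x_0 is neither 1 nor 8988, so continue squaring. x_1 = 2755^2 mod 8989 = 3309. Reached i = s−1 = 1 without hitting −1: 11 is a Miller–Rabin witness and 8989 is composite.
Base 3977: x_0 = 3977^2247 mod 8989 = 8780. x_0 is neither 1 nor 8988, so continue squaring. x_1 = 8780^2 mod 8989 = 7725. Reached i = s−1 = 1 without hitting −1: 3977 is a Miller–Rabin witness and 8989 is composite.
The smallest witness among the given bases is 3.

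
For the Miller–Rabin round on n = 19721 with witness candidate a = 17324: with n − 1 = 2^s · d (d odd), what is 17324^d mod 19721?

n − 1 = 19720 = 2^3 · 2465, so s = 3 and d = 2465.
Repeated squaring mod 19721: 17324^1 ≡ 17324, 17324^2 ≡ 6798, 17324^4 ≡ 6501, 17324^8 ≡ 898, 17324^16 ≡ 17564, 17324^32 ≡ 18214, 17324^64 ≡ 3134, 17324^128 ≡ 898, 17324^256 ≡ 17564, 17324^512 ≡ 18214, 17324^1024 ≡ 3134, 17324^2048 ≡ 898.
2465 = 2048 + 256 + 128 + 32 + 1, so 17324^2465 ≡ 898·17564·898·18214·17324 ≡ 1503 (mod 19721).

1503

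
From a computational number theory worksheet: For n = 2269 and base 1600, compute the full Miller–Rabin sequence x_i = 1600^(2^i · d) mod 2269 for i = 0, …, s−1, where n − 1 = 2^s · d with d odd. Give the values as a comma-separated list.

2268, 1

n − 1 = 2268 = 2^2 · 567, so s = 2 and d = 567.
x_0 = 1600^567 mod 2269 = 2268.
x_1 = 2268^2 mod 2269 = 1.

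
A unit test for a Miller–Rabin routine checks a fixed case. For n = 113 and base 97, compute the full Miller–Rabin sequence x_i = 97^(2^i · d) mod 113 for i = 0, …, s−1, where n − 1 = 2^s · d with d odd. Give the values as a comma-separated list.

112, 1, 1, 1

n − 1 = 112 = 2^4 · 7, so s = 4 and d = 7.
x_0 = 97^7 mod 113 = 112.
x_1 = 112^2 mod 113 = 1.
x_2 = 1^2 mod 113 = 1.
x_3 = 1^2 mod 113 = 1.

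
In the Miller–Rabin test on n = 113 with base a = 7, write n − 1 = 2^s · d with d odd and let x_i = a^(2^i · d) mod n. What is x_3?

n − 1 = 112 = 2^4 · 7, so s = 4 and d = 7.
x_0 = 7^7 mod 113 = 112.
x_1 = 112^2 mod 113 = 1.
x_2 = 1^2 mod 113 = 1.
x_3 = 1^2 mod 113 = 1.

1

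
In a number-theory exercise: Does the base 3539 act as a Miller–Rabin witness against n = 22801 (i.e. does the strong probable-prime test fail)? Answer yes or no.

n − 1 = 22800 = 2^4 · 1425, so s = 4 and d = 1425.
x_0 = 3539^1425 mod 22801 = 22800.
x_0 = 22800 ≡ −1, so 3539 is not a witness.

no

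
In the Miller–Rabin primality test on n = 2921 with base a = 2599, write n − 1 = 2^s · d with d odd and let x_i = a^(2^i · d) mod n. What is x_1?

n − 1 = 2920 = 2^3 · 365, so s = 3 and d = 365.
Repeated squaring mod 2921: 2599^1 ≡ 2599, 2599^2 ≡ 1449, 2599^4 ≡ 2323, 2599^8 ≡ 1242, 2599^16 ≡ 276, 2599^32 ≡ 230, 2599^64 ≡ 322, 2599^128 ≡ 1449, 2599^256 ≡ 2323.
365 = 256 + 64 + 32 + 8 + 4 + 1, so 2599^365 ≡ 2323·322·230·1242·2323·2599 ≡ 2691 (mod 2921).
x_0 = 2691.
x_1 = 2691^2 mod 2921 = 322.

322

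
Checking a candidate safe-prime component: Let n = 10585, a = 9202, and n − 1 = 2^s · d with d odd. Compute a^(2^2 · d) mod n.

n − 1 = 10584 = 2^3 · 1323, so s = 3 and d = 1323.
x_0 = 9202^1323 mod 10585 = 3943.
x_1 = 3943^2 mod 10585 = 8469.
x_2 = 8469^2 mod 10585 = 1.

1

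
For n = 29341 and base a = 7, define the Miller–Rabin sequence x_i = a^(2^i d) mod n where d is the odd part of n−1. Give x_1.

n − 1 = 29340 = 2^2 · 7335, so s = 2 and d = 7335.
x_0 = 7^7335 mod 29341 = 23496.
x_1 = 23496^2 mod 29341 = 11101.

11101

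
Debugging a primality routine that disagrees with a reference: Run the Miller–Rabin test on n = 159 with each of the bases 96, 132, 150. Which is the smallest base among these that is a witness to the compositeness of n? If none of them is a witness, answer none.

96

n − 1 = 158 = 2^1 · 79, so s = 1 and d = 79.
Base 96: x_0 = 96^79 mod 159 = 96. x_0 ∉ {1, 158} and s = 1, so 96 is a Miller–Rabin witness and 159 is composite.
Base 132: x_0 = 132^79 mod 159 = 27. x_0 ∉ {1, 158} and s = 1, so 132 is a Miller–Rabin witness and 159 is composite.
Base 150: x_0 = 150^79 mod 159 = 150. x_0 ∉ {1, 158} and s = 1, so 150 is a Miller–Rabin witness and 159 is composite.
The smallest witness among the given bases is 96.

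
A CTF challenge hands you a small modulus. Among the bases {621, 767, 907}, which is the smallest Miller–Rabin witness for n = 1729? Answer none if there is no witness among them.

767

n − 1 = 1728 = 2^6 · 27, so s = 6 and d = 27.
Base 621: x_0 = 621^27 mod 1729 = 1728. x_0 = 1728 ≡ −1, so 621 is not a witness.
Base 767: x_0 = 767^27 mod 1729 = 533. x_0 is neither 1 nor 1728, so continue squaring. x_1 = 533^2 mod 1729 = 533. x_2 = 533^2 mod 1729 = 533. x_3 = 533^2 mod 1729 = 533. x_4 = 533^2 mod 1729 = 533. x_5 = 533^2 mod 1729 = 533. Reached i = s−1 = 5 without hitting −1: 767 is a Miller–Rabin witness and 1729 is composite.
Base 907: x_0 = 907^27 mod 1729 = 246. x_0 is neither 1 nor 1728, so continue squaring. x_1 = 246^2 mod 1729 = 1. x_1 = 1 but x_0 ≠ ±1, a nontrivial square root of 1 — 907 is a witness and 1729 is composite.
The smallest witness among the given bases is 767.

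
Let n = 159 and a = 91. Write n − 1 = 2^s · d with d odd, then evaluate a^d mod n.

n − 1 = 158 = 2^1 · 79, so s = 1 and d = 79.
91^79 mod 159 = 91.

91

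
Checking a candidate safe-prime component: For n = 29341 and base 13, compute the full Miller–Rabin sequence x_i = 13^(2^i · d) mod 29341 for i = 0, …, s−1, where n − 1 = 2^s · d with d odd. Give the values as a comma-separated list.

n − 1 = 29340 = 2^2 · 7335, so s = 2 and d = 7335.
x_0 = 13^7335 mod 29341 = 8541.
x_1 = 8541^2 mod 29341 = 6955.

8541, 6955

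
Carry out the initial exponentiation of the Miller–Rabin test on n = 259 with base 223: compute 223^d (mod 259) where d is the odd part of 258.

223

n − 1 = 258 = 2^1 · 129, so s = 1 and d = 129.
By repeated squaring, 223^129 ≡ 223 (mod 259).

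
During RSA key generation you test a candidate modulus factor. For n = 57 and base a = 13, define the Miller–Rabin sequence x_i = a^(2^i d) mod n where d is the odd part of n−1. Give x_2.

n − 1 = 56 = 2^3 · 7, so s = 3 and d = 7.
Repeated squaring mod 57: 13^1 ≡ 13, 13^2 ≡ 55, 13^4 ≡ 4.
7 = 4 + 2 + 1, so 13^7 ≡ 4·55·13 ≡ 10 (mod 57).
x_0 = 10.
x_1 = 10^2 mod 57 = 43.
x_2 = 43^2 mod 57 = 25.

25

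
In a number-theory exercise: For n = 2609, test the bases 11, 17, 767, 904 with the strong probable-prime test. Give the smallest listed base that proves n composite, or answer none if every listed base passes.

none

n − 1 = 2608 = 2^4 · 163, so s = 4 and d = 163.
Base 11: x_0 = 11^163 mod 2609 = 460. x_0 is neither 1 nor 2608, so continue squaring. x_1 = 460^2 mod 2609 = 271. x_2 = 271^2 mod 2609 = 389. x_3 = 389^2 mod 2609 = 2608. x_3 ≡ −1, so 11 is not a witness.
Base 17: x_0 = 17^163 mod 2609 = 2338. x_0 is neither 1 nor 2608, so continue squaring. x_1 = 2338^2 mod 2609 = 389. x_2 = 389^2 mod 2609 = 2608. x_2 ≡ −1, so 17 is not a witness.
Base 767: x_0 = 767^163 mod 2609 = 2037. x_0 is neither 1 nor 2608, so continue squaring. x_1 = 2037^2 mod 2609 = 1059. x_2 = 1059^2 mod 2609 = 2220. x_3 = 2220^2 mod 2609 = 2608. x_3 ≡ −1, so 767 is not a witness.
Base 904: x_0 = 904^163 mod 2609 = 460. x_0 is neither 1 nor 2608, so continue squaring. x_1 = 460^2 mod 2609 = 271. x_2 = 271^2 mod 2609 = 389. x_3 = 389^2 mod 2609 = 2608. x_3 ≡ −1, so 904 is not a witness.
No listed base is a witness for 2609.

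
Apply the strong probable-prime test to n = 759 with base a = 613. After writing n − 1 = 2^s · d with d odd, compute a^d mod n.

7

n − 1 = 758 = 2^1 · 379, so s = 1 and d = 379.
613^379 mod 759 = 7.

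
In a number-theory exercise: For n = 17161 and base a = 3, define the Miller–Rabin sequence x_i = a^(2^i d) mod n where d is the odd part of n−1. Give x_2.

13494

n − 1 = 17160 = 2^3 · 2145, so s = 3 and d = 2145.
Repeated squaring mod 17161: 3^1 ≡ 3, 3^2 ≡ 9, 3^4 ≡ 81, 3^8 ≡ 6561, 3^16 ≡ 6933, 3^32 ≡ 15689, 3^64 ≡ 4498, 3^128 ≡ 16346, 3^256 ≡ 12107, 3^512 ≡ 7348, 3^1024 ≡ 4598, 3^2048 ≡ 16413.
2145 = 2048 + 64 + 32 + 1, so 3^2145 ≡ 16413·4498·15689·3 ≡ 16245 (mod 17161).
x_0 = 16245.
x_1 = 16245^2 mod 17161 = 15328.
x_2 = 15328^2 mod 17161 = 13494.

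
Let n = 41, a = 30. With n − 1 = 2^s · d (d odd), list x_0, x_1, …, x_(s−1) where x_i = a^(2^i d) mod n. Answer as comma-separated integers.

38, 9, 40

n − 1 = 40 = 2^3 · 5, so s = 3 and d = 5.
x_0 = 30^5 mod 41 = 38.
x_1 = 38^2 mod 41 = 9.
x_2 = 9^2 mod 41 = 40.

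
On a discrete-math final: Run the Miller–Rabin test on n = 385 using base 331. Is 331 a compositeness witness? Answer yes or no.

n − 1 = 384 = 2^7 · 3, so s = 7 and d = 3.
x_0 = 331^3 mod 385 = 1.
x_0 = 1, so 331 is not a witness.

no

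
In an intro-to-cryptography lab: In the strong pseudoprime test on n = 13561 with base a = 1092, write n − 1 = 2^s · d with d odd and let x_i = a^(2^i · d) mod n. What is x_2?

n − 1 = 13560 = 2^3 · 1695, so s = 3 and d = 1695.
x_0 = 1092^1695 mod 13561 = 11408.
x_1 = 11408^2 mod 13561 = 11108.
x_2 = 11108^2 mod 13561 = 9686.

9686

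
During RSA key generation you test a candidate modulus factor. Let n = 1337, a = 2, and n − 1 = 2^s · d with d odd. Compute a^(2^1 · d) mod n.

n − 1 = 1336 = 2^3 · 167, so s = 3 and d = 167.
x_0 = 2^167 mod 1337 = 1117.
x_1 = 1117^2 mod 1337 = 268.

268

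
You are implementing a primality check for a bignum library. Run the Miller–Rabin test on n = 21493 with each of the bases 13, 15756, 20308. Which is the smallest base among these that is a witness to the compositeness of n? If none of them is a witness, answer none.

n − 1 = 21492 = 2^2 · 5373, so s = 2 and d = 5373.
Base 13: x_0 = 13^5373 mod 21493 = 21492. x_0 = 21492 ≡ −1, so 13 is not a witness.
Base 15756: x_0 = 15756^5373 mod 21493 = 21492. x_0 = 21492 ≡ −1, so 15756 is not a witness.
Base 20308: x_0 = 20308^5373 mod 21493 = 3460. x_0 is neither 1 nor 21492, so continue squaring. x_1 = 3460^2 mod 21493 = 21492. x_1 ≡ −1, so 20308 is not a witness.
No listed base is a witness for 21493.

none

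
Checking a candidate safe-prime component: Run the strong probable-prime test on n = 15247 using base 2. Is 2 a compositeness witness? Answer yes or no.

yes

n − 1 = 15246 = 2^1 · 7623, so s = 1 and d = 7623.
x_0 = 2^7623 mod 15247 = 4367.
x_0 ∉ {1, 15246} and s = 1, so 2 is a Miller–Rabin witness and 15247 is composite.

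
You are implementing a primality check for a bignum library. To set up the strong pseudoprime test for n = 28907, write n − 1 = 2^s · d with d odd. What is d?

Halving: 28906 → 14453; 14453 is odd.
So 28906 = 2^1 · 14453.

14453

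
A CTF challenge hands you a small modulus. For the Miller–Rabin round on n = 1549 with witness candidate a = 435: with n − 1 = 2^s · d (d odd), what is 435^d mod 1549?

88

n − 1 = 1548 = 2^2 · 387, so s = 2 and d = 387.
435^387 mod 1549 = 88.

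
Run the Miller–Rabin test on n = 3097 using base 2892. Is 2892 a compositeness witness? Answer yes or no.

n − 1 = 3096 = 2^3 · 387, so s = 3 and d = 387.
x_0 = 2892^387 mod 3097 = 2585.
x_0 is neither 1 nor 3096, so continue squaring.
x_1 = 2585^2 mod 3097 = 1996.
x_2 = 1996^2 mod 3097 = 1274.
Reached i = s−1 = 2 without hitting −1: 2892 is a Miller–Rabin witness and 3097 is composite.

yes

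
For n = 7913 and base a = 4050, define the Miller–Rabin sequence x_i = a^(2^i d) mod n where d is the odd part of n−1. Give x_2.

6643

n − 1 = 7912 = 2^3 · 989, so s = 3 and d = 989.
Repeated squaring mod 7913: 4050^1 ≡ 4050, 4050^2 ≡ 6764, 4050^4 ≡ 6643, 4050^8 ≡ 6561, 4050^16 ≡ 1, 4050^32 ≡ 1, 4050^64 ≡ 1, 4050^128 ≡ 1, 4050^256 ≡ 1, 4050^512 ≡ 1.
989 = 512 + 256 + 128 + 64 + 16 + 8 + 4 + 1, so 4050^989 ≡ 1·1·1·1·1·6561·6643·4050 ≡ 4296 (mod 7913).
x_0 = 4296.
x_1 = 4296^2 mod 7913 = 2500.
x_2 = 2500^2 mod 7913 = 6643.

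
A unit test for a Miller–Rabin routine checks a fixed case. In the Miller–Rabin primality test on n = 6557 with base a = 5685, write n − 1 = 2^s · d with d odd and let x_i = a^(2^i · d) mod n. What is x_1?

n − 1 = 6556 = 2^2 · 1639, so s = 2 and d = 1639.
Repeated squaring mod 6557: 5685^1 ≡ 5685, 5685^2 ≡ 6329, 5685^4 ≡ 6085, 5685^8 ≡ 6403, 5685^16 ≡ 4045, 5685^32 ≡ 2310, 5685^64 ≡ 5259, 5685^128 ≡ 6212, 5685^256 ≡ 999, 5685^512 ≡ 1337, 5685^1024 ≡ 4065.
1639 = 1024 + 512 + 64 + 32 + 4 + 2 + 1, so 5685^1639 ≡ 4065·1337·5259·2310·6085·6329·5685 ≡ 4895 (mod 6557).
x_0 = 4895.
x_1 = 4895^2 mod 6557 = 1747.

1747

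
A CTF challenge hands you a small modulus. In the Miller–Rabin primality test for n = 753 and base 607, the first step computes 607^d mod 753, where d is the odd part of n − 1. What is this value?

n − 1 = 752 = 2^4 · 47, so s = 4 and d = 47.
607^47 mod 753 = 610.

610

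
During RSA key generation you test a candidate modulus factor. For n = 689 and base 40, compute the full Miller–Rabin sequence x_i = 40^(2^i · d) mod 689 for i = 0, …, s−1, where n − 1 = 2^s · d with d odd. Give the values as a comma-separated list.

430, 248, 183, 417

n − 1 = 688 = 2^4 · 43, so s = 4 and d = 43.
x_0 = 40^43 mod 689 = 430.
x_1 = 430^2 mod 689 = 248.
x_2 = 248^2 mod 689 = 183.
x_3 = 183^2 mod 689 = 417.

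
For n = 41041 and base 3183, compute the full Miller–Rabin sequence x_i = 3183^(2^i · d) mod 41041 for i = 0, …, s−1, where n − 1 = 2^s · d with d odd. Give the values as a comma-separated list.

n − 1 = 41040 = 2^4 · 2565, so s = 4 and d = 2565.
x_0 = 3183^2565 mod 41041 = 2036.
x_1 = 2036^2 mod 41041 = 155.
x_2 = 155^2 mod 41041 = 24025.
x_3 = 24025^2 mod 41041 = 1.

2036, 155, 24025, 1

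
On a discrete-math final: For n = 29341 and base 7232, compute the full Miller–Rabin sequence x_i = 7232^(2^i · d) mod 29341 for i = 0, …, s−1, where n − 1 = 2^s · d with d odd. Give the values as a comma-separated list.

n − 1 = 29340 = 2^2 · 7335, so s = 2 and d = 7335.
x_0 = 7232^7335 mod 29341 = 26597.
x_1 = 26597^2 mod 29341 = 18240.

26597, 18240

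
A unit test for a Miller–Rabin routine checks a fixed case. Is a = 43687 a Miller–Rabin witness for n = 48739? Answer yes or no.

n − 1 = 48738 = 2^1 · 24369, so s = 1 and d = 24369.
Repeated squaring mod 48739: 43687^1 ≡ 43687, 43687^2 ≡ 32207, 43687^4 ≡ 27451, 43687^8 ≡ 3722, 43687^16 ≡ 11408, 43687^32 ≡ 9334, 43687^64 ≡ 26963, 43687^128 ≡ 12445, 43687^256 ≡ 34222, 43687^512 ≡ 44592, 43687^1024 ≡ 41481, 43687^2048 ≡ 40444, 43687^4096 ≡ 36296, 43687^8192 ≡ 33185, 43687^16384 ≡ 35259.
24369 = 16384 + 4096 + 2048 + 1024 + 512 + 256 + 32 + 16 + 1, so 43687^24369 ≡ 35259·36296·40444·41481·44592·34222·9334·11408·43687 ≡ 44724 (mod 48739).
x_0 = 43687^24369 mod 48739 = 44724.
x_0 ∉ {1, 48738} and s = 1, so 43687 is a Miller–Rabin witness and 48739 is composite.

yes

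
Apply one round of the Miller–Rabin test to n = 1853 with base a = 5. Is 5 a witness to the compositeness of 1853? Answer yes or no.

n − 1 = 1852 = 2^2 · 463, so s = 2 and d = 463.
Repeated squaring mod 1853: 5^1 ≡ 5, 5^2 ≡ 25, 5^4 ≡ 625, 5^8 ≡ 1495, 5^16 ≡ 307, 5^32 ≡ 1599, 5^64 ≡ 1514, 5^128 ≡ 35, 5^256 ≡ 1225.
463 = 256 + 128 + 64 + 8 + 4 + 2 + 1, so 5^463 ≡ 1225·35·1514·1495·625·25·5 ≡ 1061 (mod 1853).
x_0 = 5^463 mod 1853 = 1061.
x_0 is neither 1 nor 1852, so continue squaring.
x_1 = 1061^2 mod 1853 = 950.
Reached i = s−1 = 1 without hitting −1: 5 is a Miller–Rabin witness and 1853 is composite.

yes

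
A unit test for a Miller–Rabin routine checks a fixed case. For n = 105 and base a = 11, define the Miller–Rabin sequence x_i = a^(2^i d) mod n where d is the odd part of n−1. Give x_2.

46

n − 1 = 104 = 2^3 · 13, so s = 3 and d = 13.
x_0 = 11^13 mod 105 = 11.
x_1 = 11^2 mod 105 = 16.
x_2 = 16^2 mod 105 = 46.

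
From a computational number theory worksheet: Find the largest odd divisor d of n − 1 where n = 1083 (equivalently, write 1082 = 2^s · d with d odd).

541

Halving: 1082 → 541; 541 is odd.
So 1082 = 2^1 · 541.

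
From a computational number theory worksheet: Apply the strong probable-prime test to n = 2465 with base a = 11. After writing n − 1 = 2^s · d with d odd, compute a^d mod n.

1061

n − 1 = 2464 = 2^5 · 77, so s = 5 and d = 77.
11^77 mod 2465 = 1061.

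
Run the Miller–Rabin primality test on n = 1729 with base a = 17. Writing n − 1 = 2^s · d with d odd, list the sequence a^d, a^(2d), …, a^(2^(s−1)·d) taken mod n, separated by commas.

818, 1, 1, 1, 1, 1

n − 1 = 1728 = 2^6 · 27, so s = 6 and d = 27.
x_0 = 17^27 mod 1729 = 818.
x_1 = 818^2 mod 1729 = 1.
x_2 = 1^2 mod 1729 = 1.
x_3 = 1^2 mod 1729 = 1.
x_4 = 1^2 mod 1729 = 1.
x_5 = 1^2 mod 1729 = 1.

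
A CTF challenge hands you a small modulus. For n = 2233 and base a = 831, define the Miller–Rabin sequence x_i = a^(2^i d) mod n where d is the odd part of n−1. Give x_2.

n − 1 = 2232 = 2^3 · 279, so s = 3 and d = 279.
By repeated squaring, 831^279 ≡ 1476 (mod 2233).
x_0 = 1476.
x_1 = 1476^2 mod 2233 = 1401.
x_2 = 1401^2 mod 2233 = 2227.

2227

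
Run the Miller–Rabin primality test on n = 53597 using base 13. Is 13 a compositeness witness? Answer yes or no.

no

n − 1 = 53596 = 2^2 · 13399, so s = 2 and d = 13399.
x_0 = 13^13399 mod 53597 = 29958.
x_0 is neither 1 nor 53596, so continue squaring.
x_1 = 29958^2 mod 53597 = 53596.
x_1 ≡ −1, so 13 is not a witness.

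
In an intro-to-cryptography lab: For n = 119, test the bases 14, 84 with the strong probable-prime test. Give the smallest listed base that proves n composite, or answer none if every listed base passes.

n − 1 = 118 = 2^1 · 59, so s = 1 and d = 59.
Base 14: x_0 = 14^59 mod 119 = 112. x_0 ∉ {1, 118} and s = 1, so 14 is a Miller–Rabin witness and 119 is composite.
Base 84: x_0 = 84^59 mod 119 = 84. x_0 ∉ {1, 118} and s = 1, so 84 is a Miller–Rabin witness and 119 is composite.
The smallest witness among the given bases is 14.

14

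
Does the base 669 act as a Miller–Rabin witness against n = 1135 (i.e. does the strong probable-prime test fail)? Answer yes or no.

n − 1 = 1134 = 2^1 · 567, so s = 1 and d = 567.
By repeated squaring, 669^567 ≡ 764 (mod 1135).
x_0 = 669^567 mod 1135 = 764.
x_0 ∉ {1, 1134} and s = 1, so 669 is a Miller–Rabin witness and 1135 is composite.

yes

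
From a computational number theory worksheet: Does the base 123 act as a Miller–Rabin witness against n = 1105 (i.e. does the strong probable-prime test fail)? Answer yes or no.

n − 1 = 1104 = 2^4 · 69, so s = 4 and d = 69.
Repeated squaring mod 1105: 123^1 ≡ 123, 123^2 ≡ 764, 123^4 ≡ 256, 123^8 ≡ 341, 123^16 ≡ 256, 123^32 ≡ 341, 123^64 ≡ 256.
69 = 64 + 4 + 1, so 123^69 ≡ 256·256·123 ≡ 1058 (mod 1105).
x_0 = 123^69 mod 1105 = 1058.
x_0 is neither 1 nor 1104, so continue squaring.
x_1 = 1058^2 mod 1105 = 1104.
x_1 ≡ −1, so 123 is not a witness.

no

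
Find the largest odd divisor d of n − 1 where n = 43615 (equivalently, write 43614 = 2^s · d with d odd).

Halving: 43614 → 21807; 21807 is odd.
So 43614 = 2^1 · 21807.

21807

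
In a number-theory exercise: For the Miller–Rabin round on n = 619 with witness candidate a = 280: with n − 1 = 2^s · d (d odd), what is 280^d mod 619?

618

n − 1 = 618 = 2^1 · 309, so s = 1 and d = 309.
Repeated squaring mod 619: 280^1 ≡ 280, 280^2 ≡ 406, 280^4 ≡ 182, 280^8 ≡ 317, 280^16 ≡ 211, 280^32 ≡ 572, 280^64 ≡ 352, 280^128 ≡ 104, 280^256 ≡ 293.
309 = 256 + 32 + 16 + 4 + 1, so 280^309 ≡ 293·572·211·182·280 ≡ 618 (mod 619).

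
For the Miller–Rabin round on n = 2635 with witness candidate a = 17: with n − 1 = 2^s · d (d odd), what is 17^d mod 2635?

n − 1 = 2634 = 2^1 · 1317, so s = 1 and d = 1317.
By repeated squaring, 17^1317 ≡ 1207 (mod 2635).

1207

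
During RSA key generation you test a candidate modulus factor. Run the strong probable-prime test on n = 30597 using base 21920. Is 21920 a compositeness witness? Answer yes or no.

n − 1 = 30596 = 2^2 · 7649, so s = 2 and d = 7649.
Repeated squaring mod 30597: 21920^1 ≡ 21920, 21920^2 ≡ 21709, 21920^4 ≡ 25687, 21920^8 ≡ 28261, 21920^16 ≡ 10630, 21920^32 ≡ 2179, 21920^64 ≡ 5506, 21920^128 ≡ 25006, 21920^256 ≡ 19744, 21920^512 ≡ 19756, 21920^1024 ≡ 4204, 21920^2048 ≡ 19147, 21920^4096 ≡ 24952.
7649 = 4096 + 2048 + 1024 + 256 + 128 + 64 + 32 + 1, so 21920^7649 ≡ 24952·19147·4204·19744·25006·5506·2179·21920 ≡ 25100 (mod 30597).
x_0 = 21920^7649 mod 30597 = 25100.
x_0 is neither 1 nor 30596, so continue squaring.
x_1 = 25100^2 mod 30597 = 17770.
Reached i = s−1 = 1 without hitting −1: 21920 is a Miller–Rabin witness and 30597 is composite.

yes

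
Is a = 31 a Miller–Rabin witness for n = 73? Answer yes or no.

no

n − 1 = 72 = 2^3 · 9, so s = 3 and d = 9.
Repeated squaring mod 73: 31^1 ≡ 31, 31^2 ≡ 12, 31^4 ≡ 71, 31^8 ≡ 4.
9 = 8 + 1, so 31^9 ≡ 4·31 ≡ 51 (mod 73).
x_0 = 31^9 mod 73 = 51.
x_0 is neither 1 nor 72, so continue squaring.
x_1 = 51^2 mod 73 = 46.
x_2 = 46^2 mod 73 = 72.
x_2 ≡ −1, so 31 is not a witness.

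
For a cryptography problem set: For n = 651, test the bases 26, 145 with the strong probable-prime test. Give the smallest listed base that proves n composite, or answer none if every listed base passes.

n − 1 = 650 = 2^1 · 325, so s = 1 and d = 325.
Base 26: x_0 = 26^325 mod 651 = 26. x_0 ∉ {1, 650} and s = 1, so 26 is a Miller–Rabin witness and 651 is composite.
Base 145: x_0 = 145^325 mod 651 = 460. x_0 ∉ {1, 650} and s = 1, so 145 is a Miller–Rabin witness and 651 is composite.
The smallest witness among the given bases is 26.

26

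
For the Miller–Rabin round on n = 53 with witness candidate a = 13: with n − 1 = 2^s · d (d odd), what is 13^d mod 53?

1

n − 1 = 52 = 2^2 · 13, so s = 2 and d = 13.
13^13 mod 53 = 1.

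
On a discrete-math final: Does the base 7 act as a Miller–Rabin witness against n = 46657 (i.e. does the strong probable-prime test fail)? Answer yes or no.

yes

n − 1 = 46656 = 2^6 · 729, so s = 6 and d = 729.
x_0 = 7^729 mod 46657 = 31858.
x_0 is neither 1 nor 46656, so continue squaring.
x_1 = 31858^2 mod 46657 = 2443.
x_2 = 2443^2 mod 46657 = 42810.
x_3 = 42810^2 mod 46657 = 9140.
x_4 = 9140^2 mod 46657 = 23570.
x_5 = 23570^2 mod 46657 = 1.
x_5 = 1 but x_4 ≠ ±1, a nontrivial square root of 1 — 7 is a witness and 46657 is composite.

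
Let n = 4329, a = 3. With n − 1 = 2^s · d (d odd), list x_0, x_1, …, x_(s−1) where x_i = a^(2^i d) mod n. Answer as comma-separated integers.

2889, 9, 81

n − 1 = 4328 = 2^3 · 541, so s = 3 and d = 541.
x_0 = 3^541 mod 4329 = 2889.
x_1 = 2889^2 mod 4329 = 9.
x_2 = 9^2 mod 4329 = 81.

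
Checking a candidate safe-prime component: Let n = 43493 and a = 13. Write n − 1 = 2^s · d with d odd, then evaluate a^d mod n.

11481

n − 1 = 43492 = 2^2 · 10873, so s = 2 and d = 10873.
Repeated squaring mod 43493: 13^1 ≡ 13, 13^2 ≡ 169, 13^4 ≡ 28561, 13^8 ≡ 19506, 13^16 ≡ 7272, 13^32 ≡ 37989, 13^64 ≡ 22888, 13^128 ≡ 30852, 13^256 ≡ 1599, 13^512 ≡ 34207, 13^1024 ≡ 26670, 13^2048 ≡ 4378, 13^4096 ≡ 29964, 13^8192 ≡ 15297.
10873 = 8192 + 2048 + 512 + 64 + 32 + 16 + 8 + 1, so 13^10873 ≡ 15297·4378·34207·22888·37989·7272·19506·13 ≡ 11481 (mod 43493).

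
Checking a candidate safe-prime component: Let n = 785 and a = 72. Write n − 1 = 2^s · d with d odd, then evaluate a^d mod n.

367

n − 1 = 784 = 2^4 · 49, so s = 4 and d = 49.
72^49 mod 785 = 367.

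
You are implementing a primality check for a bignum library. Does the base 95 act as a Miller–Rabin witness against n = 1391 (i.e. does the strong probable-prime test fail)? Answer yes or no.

n − 1 = 1390 = 2^1 · 695, so s = 1 and d = 695.
x_0 = 95^695 mod 1391 = 1349.
x_0 ∉ {1, 1390} and s = 1, so 95 is a Miller–Rabin witness and 1391 is composite.

yes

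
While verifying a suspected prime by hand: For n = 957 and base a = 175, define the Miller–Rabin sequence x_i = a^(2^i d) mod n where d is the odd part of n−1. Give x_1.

n − 1 = 956 = 2^2 · 239, so s = 2 and d = 239.
x_0 = 175^239 mod 957 = 175.
x_1 = 175^2 mod 957 = 1.

1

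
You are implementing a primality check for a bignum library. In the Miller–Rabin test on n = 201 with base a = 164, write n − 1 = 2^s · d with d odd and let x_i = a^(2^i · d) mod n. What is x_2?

37

n − 1 = 200 = 2^3 · 25, so s = 3 and d = 25.
Repeated squaring mod 201: 164^1 ≡ 164, 164^2 ≡ 163, 164^4 ≡ 37, 164^8 ≡ 163, 164^16 ≡ 37.
25 = 16 + 8 + 1, so 164^25 ≡ 37·163·164 ≡ 164 (mod 201).
x_0 = 164.
x_1 = 164^2 mod 201 = 163.
x_2 = 163^2 mod 201 = 37.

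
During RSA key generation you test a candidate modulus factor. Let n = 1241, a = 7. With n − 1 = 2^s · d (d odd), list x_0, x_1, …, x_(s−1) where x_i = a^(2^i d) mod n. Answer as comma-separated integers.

n − 1 = 1240 = 2^3 · 155, so s = 3 and d = 155.
x_0 = 7^155 mod 1241 = 490.
x_1 = 490^2 mod 1241 = 587.
x_2 = 587^2 mod 1241 = 812.

490, 587, 812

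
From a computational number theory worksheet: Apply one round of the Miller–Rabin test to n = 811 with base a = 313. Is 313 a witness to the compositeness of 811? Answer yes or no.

n − 1 = 810 = 2^1 · 405, so s = 1 and d = 405.
x_0 = 313^405 mod 811 = 1.
x_0 = 1, so 313 is not a witness.

no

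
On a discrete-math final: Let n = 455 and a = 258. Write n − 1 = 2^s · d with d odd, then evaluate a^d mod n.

n − 1 = 454 = 2^1 · 227, so s = 1 and d = 227.
258^227 mod 455 = 97.

97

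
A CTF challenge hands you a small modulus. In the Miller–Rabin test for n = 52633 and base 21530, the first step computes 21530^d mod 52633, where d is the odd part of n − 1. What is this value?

n − 1 = 52632 = 2^3 · 6579, so s = 3 and d = 6579.
By repeated squaring, 21530^6579 ≡ 27397 (mod 52633).

27397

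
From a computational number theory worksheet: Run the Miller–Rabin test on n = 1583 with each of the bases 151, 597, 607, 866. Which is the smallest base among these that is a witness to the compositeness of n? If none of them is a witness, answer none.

n − 1 = 1582 = 2^1 · 791, so s = 1 and d = 791.
Base 151: x_0 = 151^791 mod 1583 = 1. x_0 = 1, so 151 is not a witness.
Base 597: x_0 = 597^791 mod 1583 = 1. x_0 = 1, so 597 is not a witness.
Base 607: x_0 = 607^791 mod 1583 = 1582. x_0 = 1582 ≡ −1, so 607 is not a witness.
Base 866: x_0 = 866^791 mod 1583 = 1582. x_0 = 1582 ≡ −1, so 866 is not a witness.
No listed base is a witness for 1583.

none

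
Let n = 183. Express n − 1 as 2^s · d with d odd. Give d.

Halving: 182 → 91; 91 is odd.
So 182 = 2^1 · 91.

91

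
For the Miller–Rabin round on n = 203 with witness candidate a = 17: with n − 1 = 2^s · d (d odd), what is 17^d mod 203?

n − 1 = 202 = 2^1 · 101, so s = 1 and d = 101.
Repeated squaring mod 203: 17^1 ≡ 17, 17^2 ≡ 86, 17^4 ≡ 88, 17^8 ≡ 30, 17^16 ≡ 88, 17^32 ≡ 30, 17^64 ≡ 88.
101 = 64 + 32 + 4 + 1, so 17^101 ≡ 88·30·88·17 ≡ 75 (mod 203).

75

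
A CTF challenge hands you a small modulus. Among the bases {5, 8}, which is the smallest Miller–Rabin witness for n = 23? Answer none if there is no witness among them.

none

n − 1 = 22 = 2^1 · 11, so s = 1 and d = 11.
Base 5: x_0 = 5^11 mod 23 = 22. x_0 = 22 ≡ −1, so 5 is not a witness.
Base 8: x_0 = 8^11 mod 23 = 1. x_0 = 1, so 8 is not a witness.
No listed base is a witness for 23.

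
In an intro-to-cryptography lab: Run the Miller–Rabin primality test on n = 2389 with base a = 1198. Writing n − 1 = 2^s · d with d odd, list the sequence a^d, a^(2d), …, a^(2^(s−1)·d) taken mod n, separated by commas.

2104, 2388

n − 1 = 2388 = 2^2 · 597, so s = 2 and d = 597.
x_0 = 1198^597 mod 2389 = 2104.
x_1 = 2104^2 mod 2389 = 2388.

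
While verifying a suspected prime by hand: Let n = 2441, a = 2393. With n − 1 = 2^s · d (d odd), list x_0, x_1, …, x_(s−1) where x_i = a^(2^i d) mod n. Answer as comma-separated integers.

n − 1 = 2440 = 2^3 · 305, so s = 3 and d = 305.
x_0 = 2393^305 mod 2441 = 1122.
x_1 = 1122^2 mod 2441 = 1769.
x_2 = 1769^2 mod 2441 = 2440.

1122, 1769, 2440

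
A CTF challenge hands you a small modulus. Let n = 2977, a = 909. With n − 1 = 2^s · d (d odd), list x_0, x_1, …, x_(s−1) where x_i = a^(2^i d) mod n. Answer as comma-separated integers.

2391, 1041, 53, 2809, 1431

n − 1 = 2976 = 2^5 · 93, so s = 5 and d = 93.
x_0 = 909^93 mod 2977 = 2391.
x_1 = 2391^2 mod 2977 = 1041.
x_2 = 1041^2 mod 2977 = 53.
x_3 = 53^2 mod 2977 = 2809.
x_4 = 2809^2 mod 2977 = 1431.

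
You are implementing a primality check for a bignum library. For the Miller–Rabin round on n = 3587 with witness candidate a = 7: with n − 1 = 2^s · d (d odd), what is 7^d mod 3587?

n − 1 = 3586 = 2^1 · 1793, so s = 1 and d = 1793.
7^1793 mod 3587 = 2251.

2251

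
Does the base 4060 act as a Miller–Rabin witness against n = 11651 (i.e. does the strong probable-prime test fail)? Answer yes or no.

no

n − 1 = 11650 = 2^1 · 5825, so s = 1 and d = 5825.
x_0 = 4060^5825 mod 11651 = 1.
x_0 = 1, so 4060 is not a witness.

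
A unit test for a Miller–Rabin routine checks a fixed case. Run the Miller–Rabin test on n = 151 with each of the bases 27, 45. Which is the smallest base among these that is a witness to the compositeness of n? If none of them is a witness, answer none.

n − 1 = 150 = 2^1 · 75, so s = 1 and d = 75.
Base 27: x_0 = 27^75 mod 151 = 150. x_0 = 150 ≡ −1, so 27 is not a witness.
Base 45: x_0 = 45^75 mod 151 = 1. x_0 = 1, so 45 is not a witness.
No listed base is a witness for 151.

none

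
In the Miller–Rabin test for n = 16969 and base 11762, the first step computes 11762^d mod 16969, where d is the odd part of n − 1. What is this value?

10170

n − 1 = 16968 = 2^3 · 2121, so s = 3 and d = 2121.
Repeated squaring mod 16969: 11762^1 ≡ 11762, 11762^2 ≡ 13356, 11762^4 ≡ 4608, 11762^8 ≡ 5445, 11762^16 ≡ 3182, 11762^32 ≡ 11600, 11762^64 ≡ 12799, 11762^128 ≡ 12644, 11762^256 ≡ 5787, 11762^512 ≡ 9532, 11762^1024 ≡ 6998, 11762^2048 ≡ 16439.
2121 = 2048 + 64 + 8 + 1, so 11762^2121 ≡ 16439·12799·5445·11762 ≡ 10170 (mod 16969).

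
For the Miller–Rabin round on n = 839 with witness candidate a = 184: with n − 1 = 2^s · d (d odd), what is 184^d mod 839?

1

n − 1 = 838 = 2^1 · 419, so s = 1 and d = 419.
184^419 mod 839 = 1.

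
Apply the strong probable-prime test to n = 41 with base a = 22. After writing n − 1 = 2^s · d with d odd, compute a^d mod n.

14

n − 1 = 40 = 2^3 · 5, so s = 3 and d = 5.
Repeated squaring mod 41: 22^1 ≡ 22, 22^2 ≡ 33, 22^4 ≡ 23.
5 = 4 + 1, so 22^5 ≡ 23·22 ≡ 14 (mod 41).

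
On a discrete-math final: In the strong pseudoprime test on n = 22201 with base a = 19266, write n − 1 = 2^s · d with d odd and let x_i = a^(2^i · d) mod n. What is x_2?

12964

n − 1 = 22200 = 2^3 · 2775, so s = 3 and d = 2775.
Repeated squaring mod 22201: 19266^1 ≡ 19266, 19266^2 ≡ 237, 19266^4 ≡ 11767, 19266^8 ≡ 16853, 19266^16 ≡ 6216, 19266^32 ≡ 8916, 19266^64 ≡ 15476, 19266^128 ≡ 2188, 19266^256 ≡ 14129, 19266^512 ≡ 19450, 19266^1024 ≡ 19661, 19266^2048 ≡ 13310.
2775 = 2048 + 512 + 128 + 64 + 16 + 4 + 2 + 1, so 19266^2775 ≡ 13310·19450·2188·15476·6216·11767·237·19266 ≡ 13409 (mod 22201).
x_0 = 13409.
x_1 = 13409^2 mod 22201 = 17583.
x_2 = 17583^2 mod 22201 = 12964.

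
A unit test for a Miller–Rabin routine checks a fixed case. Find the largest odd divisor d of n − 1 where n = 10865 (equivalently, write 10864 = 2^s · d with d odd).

679

Halving: 10864 → 5432 → 2716 → 1358 → 679; 679 is odd.
So 10864 = 2^4 · 679.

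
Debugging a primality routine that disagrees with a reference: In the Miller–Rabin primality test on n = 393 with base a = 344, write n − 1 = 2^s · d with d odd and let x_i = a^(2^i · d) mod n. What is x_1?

n − 1 = 392 = 2^3 · 49, so s = 3 and d = 49.
Repeated squaring mod 393: 344^1 ≡ 344, 344^2 ≡ 43, 344^4 ≡ 277, 344^8 ≡ 94, 344^16 ≡ 190, 344^32 ≡ 337.
49 = 32 + 16 + 1, so 344^49 ≡ 337·190·344 ≡ 242 (mod 393).
x_0 = 242.
x_1 = 242^2 mod 393 = 7.

7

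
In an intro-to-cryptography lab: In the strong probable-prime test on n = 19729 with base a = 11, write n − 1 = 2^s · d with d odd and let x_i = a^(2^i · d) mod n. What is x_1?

n − 1 = 19728 = 2^4 · 1233, so s = 4 and d = 1233.
Repeated squaring mod 19729: 11^1 ≡ 11, 11^2 ≡ 121, 11^4 ≡ 14641, 11^8 ≡ 3296, 11^16 ≡ 12666, 11^32 ≡ 11057, 11^64 ≡ 16365, 11^128 ≡ 11779, 11^256 ≡ 10513, 11^512 ≡ 1311, 11^1024 ≡ 2298.
1233 = 1024 + 128 + 64 + 16 + 1, so 11^1233 ≡ 2298·11779·16365·12666·11 ≡ 11344 (mod 19729).
x_0 = 11344.
x_1 = 11344^2 mod 19729 = 13798.

13798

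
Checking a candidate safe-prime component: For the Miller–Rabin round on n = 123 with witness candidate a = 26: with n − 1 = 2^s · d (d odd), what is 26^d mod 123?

n − 1 = 122 = 2^1 · 61, so s = 1 and d = 61.
26^61 mod 123 = 56.

56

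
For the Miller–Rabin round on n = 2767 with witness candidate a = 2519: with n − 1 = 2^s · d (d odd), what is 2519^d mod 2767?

n − 1 = 2766 = 2^1 · 1383, so s = 1 and d = 1383.
By repeated squaring, 2519^1383 ≡ 1 (mod 2767).

1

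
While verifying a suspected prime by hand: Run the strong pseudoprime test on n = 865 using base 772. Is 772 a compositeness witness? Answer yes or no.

no

n − 1 = 864 = 2^5 · 27, so s = 5 and d = 27.
Repeated squaring mod 865: 772^1 ≡ 772, 772^2 ≡ 864, 772^4 ≡ 1, 772^8 ≡ 1, 772^16 ≡ 1.
27 = 16 + 8 + 2 + 1, so 772^27 ≡ 1·1·864·772 ≡ 93 (mod 865).
x_0 = 772^27 mod 865 = 93.
x_0 is neither 1 nor 864, so continue squaring.
x_1 = 93^2 mod 865 = 864.
x_1 ≡ −1, so 772 is not a witness.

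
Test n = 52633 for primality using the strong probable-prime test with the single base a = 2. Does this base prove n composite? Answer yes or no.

n − 1 = 52632 = 2^3 · 6579, so s = 3 and d = 6579.
Repeated squaring mod 52633: 2^1 ≡ 2, 2^2 ≡ 4, 2^4 ≡ 16, 2^8 ≡ 256, 2^16 ≡ 12903, 2^32 ≡ 9230, 2^64 ≡ 32706, 2^128 ≡ 21977, 2^256 ≡ 28121, 2^512 ≡ 32449, 2^1024 ≡ 14436, 2^2048 ≡ 24049, 2^4096 ≡ 22997.
6579 = 4096 + 2048 + 256 + 128 + 32 + 16 + 2 + 1, so 2^6579 ≡ 22997·24049·28121·21977·9230·12903·4·2 ≡ 1 (mod 52633).
x_0 = 2^6579 mod 52633 = 1.
x_0 = 1, so 2 is not a witness.

no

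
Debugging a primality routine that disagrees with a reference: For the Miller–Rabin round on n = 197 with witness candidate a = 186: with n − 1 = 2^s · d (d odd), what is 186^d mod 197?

n − 1 = 196 = 2^2 · 49, so s = 2 and d = 49.
186^49 mod 197 = 14.

14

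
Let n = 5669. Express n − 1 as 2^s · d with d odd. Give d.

1417

Halving: 5668 → 2834 → 1417; 1417 is odd.
So 5668 = 2^2 · 1417.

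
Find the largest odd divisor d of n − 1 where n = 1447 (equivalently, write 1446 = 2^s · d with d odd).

Halving: 1446 → 723; 723 is odd.
So 1446 = 2^1 · 723.

723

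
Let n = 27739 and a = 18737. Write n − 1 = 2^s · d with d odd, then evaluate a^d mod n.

n − 1 = 27738 = 2^1 · 13869, so s = 1 and d = 13869.
Repeated squaring mod 27739: 18737^1 ≡ 18737, 18737^2 ≡ 10385, 18737^4 ≡ 26732, 18737^8 ≡ 15445, 18737^16 ≡ 20364, 18737^32 ≡ 22185, 18737^64 ≡ 1148, 18737^128 ≡ 14171, 18737^256 ≡ 14620, 18737^512 ≡ 15405, 18737^1024 ≡ 6880, 18737^2048 ≡ 11666, 18737^4096 ≡ 8022, 18737^8192 ≡ 25743.
13869 = 8192 + 4096 + 1024 + 512 + 32 + 8 + 4 + 1, so 18737^13869 ≡ 25743·8022·6880·15405·22185·15445·26732·18737 ≡ 27738 (mod 27739).

27738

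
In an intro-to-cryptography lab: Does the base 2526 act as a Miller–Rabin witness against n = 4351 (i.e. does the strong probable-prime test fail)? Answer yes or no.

yes

n − 1 = 4350 = 2^1 · 2175, so s = 1 and d = 2175.
x_0 = 2526^2175 mod 4351 = 1918.
x_0 ∉ {1, 4350} and s = 1, so 2526 is a Miller–Rabin witness and 4351 is composite.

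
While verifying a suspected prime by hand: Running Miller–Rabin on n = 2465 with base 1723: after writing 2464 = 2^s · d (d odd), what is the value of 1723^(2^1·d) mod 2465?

n − 1 = 2464 = 2^5 · 77, so s = 5 and d = 77.
x_0 = 1723^77 mod 2465 = 418.
x_1 = 418^2 mod 2465 = 2174.

2174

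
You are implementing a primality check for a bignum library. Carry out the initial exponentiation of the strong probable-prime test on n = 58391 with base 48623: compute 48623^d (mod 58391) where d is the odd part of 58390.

n − 1 = 58390 = 2^1 · 29195, so s = 1 and d = 29195.
48623^29195 mod 58391 = 58390.

58390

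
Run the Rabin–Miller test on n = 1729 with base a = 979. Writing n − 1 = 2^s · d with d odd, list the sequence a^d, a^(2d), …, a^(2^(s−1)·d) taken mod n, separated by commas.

n − 1 = 1728 = 2^6 · 27, so s = 6 and d = 27.
x_0 = 979^27 mod 1729 = 1728.
x_1 = 1728^2 mod 1729 = 1.
x_2 = 1^2 mod 1729 = 1.
x_3 = 1^2 mod 1729 = 1.
x_4 = 1^2 mod 1729 = 1.
x_5 = 1^2 mod 1729 = 1.

1728, 1, 1, 1, 1, 1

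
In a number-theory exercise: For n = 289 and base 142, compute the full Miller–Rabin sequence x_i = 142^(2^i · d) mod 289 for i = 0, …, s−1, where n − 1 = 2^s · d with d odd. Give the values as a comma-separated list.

198, 189, 174, 220, 137

n − 1 = 288 = 2^5 · 9, so s = 5 and d = 9.
x_0 = 142^9 mod 289 = 198.
x_1 = 198^2 mod 289 = 189.
x_2 = 189^2 mod 289 = 174.
x_3 = 174^2 mod 289 = 220.
x_4 = 220^2 mod 289 = 137.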